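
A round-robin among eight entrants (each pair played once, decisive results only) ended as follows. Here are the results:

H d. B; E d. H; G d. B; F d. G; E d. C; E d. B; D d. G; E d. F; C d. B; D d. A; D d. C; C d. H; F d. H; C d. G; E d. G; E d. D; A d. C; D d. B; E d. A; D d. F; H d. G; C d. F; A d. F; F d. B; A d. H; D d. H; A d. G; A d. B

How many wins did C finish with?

C's results: beat B, F, G, H; lost to A, D, E.
That is 4 wins.

4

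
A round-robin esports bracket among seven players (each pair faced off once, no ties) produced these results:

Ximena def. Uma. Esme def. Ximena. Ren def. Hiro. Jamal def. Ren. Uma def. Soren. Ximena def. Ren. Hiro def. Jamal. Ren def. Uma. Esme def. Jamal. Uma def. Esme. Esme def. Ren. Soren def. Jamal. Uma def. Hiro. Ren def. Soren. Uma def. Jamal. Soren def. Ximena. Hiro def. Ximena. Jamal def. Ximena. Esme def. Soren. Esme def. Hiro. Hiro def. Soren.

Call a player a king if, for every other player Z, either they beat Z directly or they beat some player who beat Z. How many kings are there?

4

Uma reaches everyone (king).
Ximena reaches everyone (king).
Jamal cannot reach Esme in two steps.
Ren reaches everyone (king).
Soren cannot reach Esme, Hiro in two steps.
Esme reaches everyone (king).
Hiro cannot reach Esme in two steps.
Kings: Uma, Ximena, Ren, Esme — 4.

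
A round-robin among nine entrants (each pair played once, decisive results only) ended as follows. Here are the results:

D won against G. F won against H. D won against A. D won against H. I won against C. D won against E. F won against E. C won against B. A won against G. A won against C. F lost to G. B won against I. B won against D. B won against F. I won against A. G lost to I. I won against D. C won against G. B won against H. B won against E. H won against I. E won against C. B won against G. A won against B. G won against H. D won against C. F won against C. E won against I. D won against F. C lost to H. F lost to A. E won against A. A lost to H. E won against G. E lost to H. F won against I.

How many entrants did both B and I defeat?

B beat: D, E, F, G, H, I.
I beat: A, C, D, G.
Both beat: D, G — 2.

2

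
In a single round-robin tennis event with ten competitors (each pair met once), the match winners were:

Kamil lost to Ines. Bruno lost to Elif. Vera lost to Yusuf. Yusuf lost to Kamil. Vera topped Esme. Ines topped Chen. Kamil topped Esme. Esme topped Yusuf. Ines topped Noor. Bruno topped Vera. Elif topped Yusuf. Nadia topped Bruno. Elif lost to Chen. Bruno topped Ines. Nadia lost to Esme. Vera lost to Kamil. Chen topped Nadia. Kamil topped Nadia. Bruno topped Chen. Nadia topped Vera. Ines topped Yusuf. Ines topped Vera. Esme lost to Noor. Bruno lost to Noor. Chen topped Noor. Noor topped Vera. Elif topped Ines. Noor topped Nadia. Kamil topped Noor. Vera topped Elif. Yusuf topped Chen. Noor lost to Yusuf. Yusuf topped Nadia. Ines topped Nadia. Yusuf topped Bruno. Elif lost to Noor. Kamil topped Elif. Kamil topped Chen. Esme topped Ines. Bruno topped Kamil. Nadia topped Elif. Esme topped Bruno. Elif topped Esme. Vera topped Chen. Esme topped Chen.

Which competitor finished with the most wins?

Win totals: Vera 3, Esme 5, Elif 4, Bruno 4, Kamil 7, Noor 5, Chen 3, Nadia 3, Yusuf 5, Ines 6.
Kamil leads with 7 wins (next highest: 6).

Kamil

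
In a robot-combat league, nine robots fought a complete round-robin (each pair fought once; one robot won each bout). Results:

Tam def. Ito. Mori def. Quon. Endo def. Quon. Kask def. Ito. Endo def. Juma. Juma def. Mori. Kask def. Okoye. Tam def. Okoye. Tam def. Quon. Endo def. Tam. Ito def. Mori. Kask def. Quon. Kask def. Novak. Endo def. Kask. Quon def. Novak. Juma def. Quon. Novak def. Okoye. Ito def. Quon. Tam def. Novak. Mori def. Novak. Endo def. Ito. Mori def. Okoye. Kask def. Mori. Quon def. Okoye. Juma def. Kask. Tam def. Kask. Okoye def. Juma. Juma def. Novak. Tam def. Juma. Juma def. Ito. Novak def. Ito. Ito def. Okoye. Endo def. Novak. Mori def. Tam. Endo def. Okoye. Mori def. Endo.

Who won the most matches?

Endo

Win totals: Kask 5, Endo 7, Novak 2, Mori 5, Juma 5, Quon 2, Tam 6, Ito 3, Okoye 1.
Endo leads with 7 wins (next highest: 6).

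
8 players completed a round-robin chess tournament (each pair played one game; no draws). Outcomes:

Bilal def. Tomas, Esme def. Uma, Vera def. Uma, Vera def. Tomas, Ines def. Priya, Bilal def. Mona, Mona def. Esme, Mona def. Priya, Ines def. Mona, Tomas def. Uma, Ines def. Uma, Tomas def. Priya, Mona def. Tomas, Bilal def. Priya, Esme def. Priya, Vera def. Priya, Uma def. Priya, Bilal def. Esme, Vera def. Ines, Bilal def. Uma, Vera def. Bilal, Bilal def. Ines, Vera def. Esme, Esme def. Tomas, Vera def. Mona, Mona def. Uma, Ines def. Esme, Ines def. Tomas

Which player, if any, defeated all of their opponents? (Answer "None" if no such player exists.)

Vera has 7 wins out of 7 opponents — a perfect record.

Vera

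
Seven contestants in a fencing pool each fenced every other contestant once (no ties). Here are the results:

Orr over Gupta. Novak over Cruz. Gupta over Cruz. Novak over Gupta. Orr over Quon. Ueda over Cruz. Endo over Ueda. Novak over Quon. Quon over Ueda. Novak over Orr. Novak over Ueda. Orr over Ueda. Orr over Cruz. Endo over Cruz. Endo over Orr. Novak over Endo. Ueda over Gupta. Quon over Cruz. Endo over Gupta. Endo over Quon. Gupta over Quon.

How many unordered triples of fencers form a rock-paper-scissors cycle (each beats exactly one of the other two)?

1

Win totals: Novak 6, Ueda 2, Cruz 0, Orr 4, Gupta 2, Quon 2, Endo 5.
A fencer with w wins dominates both others in C(w,2) triples; summing gives 15 + 1 + 0 + 6 + 1 + 1 + 10 = 34 transitive triples.
Total triples C(7,3) = 35, so cyclic triples = 35 − 34 = 1.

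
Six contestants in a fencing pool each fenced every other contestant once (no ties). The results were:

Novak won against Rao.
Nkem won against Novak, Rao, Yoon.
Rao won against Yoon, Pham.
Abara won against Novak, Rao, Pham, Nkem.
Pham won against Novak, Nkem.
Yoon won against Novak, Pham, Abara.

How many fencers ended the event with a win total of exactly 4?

1

Win totals: Pham 2, Nkem 3, Novak 1, Yoon 3, Abara 4, Rao 2.
Exactly 4: Abara — 1 fencer.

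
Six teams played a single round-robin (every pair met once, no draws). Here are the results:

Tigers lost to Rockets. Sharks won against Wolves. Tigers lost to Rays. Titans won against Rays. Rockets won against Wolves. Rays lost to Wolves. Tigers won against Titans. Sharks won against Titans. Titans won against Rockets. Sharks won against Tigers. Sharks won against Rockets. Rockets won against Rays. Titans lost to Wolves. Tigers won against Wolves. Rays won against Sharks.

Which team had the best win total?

Sharks

Win totals: Wolves 2, Tigers 2, Sharks 4, Titans 2, Rays 2, Rockets 3.
Sharks leads with 4 wins (next highest: 3).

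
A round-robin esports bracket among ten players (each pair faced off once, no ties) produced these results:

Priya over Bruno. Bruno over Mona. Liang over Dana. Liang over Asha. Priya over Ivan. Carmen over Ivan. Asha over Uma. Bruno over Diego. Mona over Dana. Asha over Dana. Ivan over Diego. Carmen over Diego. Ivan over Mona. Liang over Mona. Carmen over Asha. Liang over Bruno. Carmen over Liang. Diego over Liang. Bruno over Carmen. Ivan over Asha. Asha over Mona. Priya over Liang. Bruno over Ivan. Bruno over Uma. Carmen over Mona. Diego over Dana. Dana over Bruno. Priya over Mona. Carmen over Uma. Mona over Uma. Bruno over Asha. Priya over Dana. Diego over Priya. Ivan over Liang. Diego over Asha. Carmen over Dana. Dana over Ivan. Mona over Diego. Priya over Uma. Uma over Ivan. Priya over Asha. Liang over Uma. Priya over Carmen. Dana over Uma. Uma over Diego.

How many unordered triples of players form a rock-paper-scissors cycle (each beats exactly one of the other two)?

24

Win totals: Uma 2, Ivan 4, Bruno 6, Mona 3, Asha 3, Dana 3, Liang 5, Carmen 7, Diego 4, Priya 8.
A player with w wins dominates both others in C(w,2) triples; summing gives 1 + 6 + 15 + 3 + 3 + 3 + 10 + 21 + 6 + 28 = 96 transitive triples.
Total triples C(10,3) = 120, so cyclic triples = 120 − 96 = 24.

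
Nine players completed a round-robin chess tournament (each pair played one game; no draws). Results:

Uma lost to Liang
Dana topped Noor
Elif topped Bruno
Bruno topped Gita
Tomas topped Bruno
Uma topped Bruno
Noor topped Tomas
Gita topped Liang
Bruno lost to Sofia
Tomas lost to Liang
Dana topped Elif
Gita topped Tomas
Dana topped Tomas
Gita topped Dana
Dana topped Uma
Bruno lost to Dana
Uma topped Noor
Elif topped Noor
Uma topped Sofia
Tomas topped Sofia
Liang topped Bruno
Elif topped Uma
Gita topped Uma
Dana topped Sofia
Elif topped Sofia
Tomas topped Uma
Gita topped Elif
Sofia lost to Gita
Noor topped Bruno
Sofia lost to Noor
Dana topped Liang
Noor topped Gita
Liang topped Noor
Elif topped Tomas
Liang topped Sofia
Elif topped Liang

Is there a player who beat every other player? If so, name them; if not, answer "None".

None

Highest win total is Dana with 7 (out of 8 possible).
Dana lost to Gita, so no player went undefeated.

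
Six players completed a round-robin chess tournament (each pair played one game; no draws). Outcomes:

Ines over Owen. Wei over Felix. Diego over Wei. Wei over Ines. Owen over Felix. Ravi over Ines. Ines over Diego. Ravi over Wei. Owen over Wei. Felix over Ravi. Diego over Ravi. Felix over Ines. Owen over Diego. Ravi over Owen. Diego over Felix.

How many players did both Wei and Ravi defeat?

1

Wei beat: Ines, Felix.
Ravi beat: Ines, Wei, Owen.
Both beat: Ines — 1.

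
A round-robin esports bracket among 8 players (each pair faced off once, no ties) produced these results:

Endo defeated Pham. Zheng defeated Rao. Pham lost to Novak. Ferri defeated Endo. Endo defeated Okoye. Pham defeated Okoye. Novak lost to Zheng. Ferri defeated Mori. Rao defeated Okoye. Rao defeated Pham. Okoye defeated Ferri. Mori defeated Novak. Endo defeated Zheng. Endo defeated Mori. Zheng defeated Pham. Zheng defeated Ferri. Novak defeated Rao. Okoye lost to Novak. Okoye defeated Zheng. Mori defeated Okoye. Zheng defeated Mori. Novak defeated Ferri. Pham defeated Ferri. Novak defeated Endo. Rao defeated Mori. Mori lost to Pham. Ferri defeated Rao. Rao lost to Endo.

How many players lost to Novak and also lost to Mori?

Novak beat: Pham, Okoye, Rao, Endo, Ferri.
Mori beat: Okoye, Novak.
Both beat: Okoye — 1.

1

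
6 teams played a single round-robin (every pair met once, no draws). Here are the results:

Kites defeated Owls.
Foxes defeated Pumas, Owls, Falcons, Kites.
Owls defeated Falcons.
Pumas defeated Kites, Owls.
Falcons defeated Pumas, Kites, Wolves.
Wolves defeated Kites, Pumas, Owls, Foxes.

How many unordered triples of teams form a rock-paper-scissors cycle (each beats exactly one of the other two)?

4

Of the C(6,3) = 20 triples, the cyclic ones are: {Foxes, Wolves, Falcons}; {Wolves, Owls, Falcons}; {Pumas, Owls, Falcons}; {Owls, Falcons, Kites}.
That is 4.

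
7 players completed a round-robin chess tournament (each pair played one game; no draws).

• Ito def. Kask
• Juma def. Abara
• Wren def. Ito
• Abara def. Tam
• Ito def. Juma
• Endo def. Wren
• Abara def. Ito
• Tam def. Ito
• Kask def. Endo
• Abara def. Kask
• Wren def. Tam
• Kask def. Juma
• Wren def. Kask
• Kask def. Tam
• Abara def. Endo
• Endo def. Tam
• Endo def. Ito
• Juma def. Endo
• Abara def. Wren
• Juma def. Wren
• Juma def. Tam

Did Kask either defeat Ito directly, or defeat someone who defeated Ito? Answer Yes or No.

Kask did not beat Ito directly.
Kask beat Juma, Tam, Endo. Of those, Tam beat Ito.

Yes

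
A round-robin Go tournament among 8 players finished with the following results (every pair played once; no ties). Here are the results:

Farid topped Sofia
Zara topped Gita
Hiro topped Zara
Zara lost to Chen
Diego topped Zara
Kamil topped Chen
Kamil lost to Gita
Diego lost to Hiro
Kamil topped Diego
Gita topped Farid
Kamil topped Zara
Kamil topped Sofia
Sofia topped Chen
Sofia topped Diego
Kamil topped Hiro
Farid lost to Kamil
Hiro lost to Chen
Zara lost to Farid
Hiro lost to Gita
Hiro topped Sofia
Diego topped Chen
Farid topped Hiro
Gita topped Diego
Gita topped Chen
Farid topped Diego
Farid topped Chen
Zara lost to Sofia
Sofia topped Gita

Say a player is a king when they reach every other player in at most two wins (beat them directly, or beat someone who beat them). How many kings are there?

3

Kamil reaches everyone (king).
Sofia reaches everyone (king).
Zara cannot reach Sofia in two steps.
Chen cannot reach Kamil, Farid in two steps.
Gita reaches everyone (king).
Diego cannot reach Kamil, Sofia, Farid in two steps.
Farid cannot reach Kamil in two steps.
Hiro cannot reach Kamil, Farid in two steps.
Kings: Kamil, Sofia, Gita — 3.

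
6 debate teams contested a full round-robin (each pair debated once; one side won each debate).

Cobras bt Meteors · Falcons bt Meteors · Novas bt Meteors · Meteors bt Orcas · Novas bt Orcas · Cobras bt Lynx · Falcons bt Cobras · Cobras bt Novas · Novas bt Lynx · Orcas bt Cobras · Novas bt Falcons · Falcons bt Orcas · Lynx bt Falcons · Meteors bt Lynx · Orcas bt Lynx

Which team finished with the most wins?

Win totals: Meteors 2, Falcons 3, Cobras 3, Orcas 2, Novas 4, Lynx 1.
Novas leads with 4 wins (next highest: 3).

Novas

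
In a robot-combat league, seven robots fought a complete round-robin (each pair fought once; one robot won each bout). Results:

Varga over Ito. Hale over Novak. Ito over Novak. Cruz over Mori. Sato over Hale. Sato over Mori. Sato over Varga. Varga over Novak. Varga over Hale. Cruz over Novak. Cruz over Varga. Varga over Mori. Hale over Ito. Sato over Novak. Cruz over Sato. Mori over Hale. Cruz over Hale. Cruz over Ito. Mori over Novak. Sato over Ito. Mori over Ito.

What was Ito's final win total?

1

Ito's results: beat Novak; lost to Cruz, Hale, Mori, Varga, Sato.
That is 1 win.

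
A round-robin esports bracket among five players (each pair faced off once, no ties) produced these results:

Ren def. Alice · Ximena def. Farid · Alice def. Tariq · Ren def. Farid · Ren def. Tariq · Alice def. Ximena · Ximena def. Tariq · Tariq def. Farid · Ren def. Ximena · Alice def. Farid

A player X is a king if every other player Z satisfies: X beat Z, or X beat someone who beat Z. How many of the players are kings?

1

Ren reaches everyone (king).
Alice cannot reach Ren in two steps.
Farid cannot reach Ren, Alice, Tariq, Ximena in two steps.
Tariq cannot reach Ren, Alice, Ximena in two steps.
Ximena cannot reach Ren, Alice in two steps.
Kings: Ren — 1.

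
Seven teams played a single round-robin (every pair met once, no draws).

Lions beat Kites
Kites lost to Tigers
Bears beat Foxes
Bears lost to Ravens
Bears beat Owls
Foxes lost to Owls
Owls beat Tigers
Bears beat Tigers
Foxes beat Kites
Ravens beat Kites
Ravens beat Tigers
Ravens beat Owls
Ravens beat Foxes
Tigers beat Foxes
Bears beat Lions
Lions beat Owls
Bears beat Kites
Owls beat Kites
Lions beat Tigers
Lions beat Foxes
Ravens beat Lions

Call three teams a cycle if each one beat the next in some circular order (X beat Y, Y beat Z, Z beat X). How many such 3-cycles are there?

Win totals: Lions 4, Bears 5, Foxes 1, Owls 3, Tigers 2, Ravens 6, Kites 0.
A team with w wins dominates both others in C(w,2) triples; summing gives 6 + 10 + 0 + 3 + 1 + 15 + 0 = 35 transitive triples.
Total triples C(7,3) = 35, so cyclic triples = 35 − 35 = 0.

0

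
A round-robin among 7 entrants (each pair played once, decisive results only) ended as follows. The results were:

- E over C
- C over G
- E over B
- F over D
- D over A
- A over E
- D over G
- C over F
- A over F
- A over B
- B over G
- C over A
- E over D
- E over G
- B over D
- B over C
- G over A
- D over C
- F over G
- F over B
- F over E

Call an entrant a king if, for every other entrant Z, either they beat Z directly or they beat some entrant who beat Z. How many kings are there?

A reaches everyone (king).
B cannot reach E in two steps.
C reaches everyone (king).
D reaches everyone (king).
E reaches everyone (king).
F reaches everyone (king).
G cannot reach C, D in two steps.
Kings: A, C, D, E, F — 5.

5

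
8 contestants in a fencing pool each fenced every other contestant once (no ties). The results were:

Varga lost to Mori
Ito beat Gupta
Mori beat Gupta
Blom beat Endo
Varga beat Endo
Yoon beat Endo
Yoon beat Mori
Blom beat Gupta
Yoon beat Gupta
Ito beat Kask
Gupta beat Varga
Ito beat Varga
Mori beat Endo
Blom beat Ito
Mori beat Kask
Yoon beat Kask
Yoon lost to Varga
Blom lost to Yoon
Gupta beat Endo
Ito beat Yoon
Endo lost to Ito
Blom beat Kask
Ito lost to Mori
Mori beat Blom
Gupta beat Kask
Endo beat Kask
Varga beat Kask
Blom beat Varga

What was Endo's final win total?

Endo's results: beat Kask; lost to Gupta, Varga, Yoon, Mori, Ito, Blom.
That is 1 win.

1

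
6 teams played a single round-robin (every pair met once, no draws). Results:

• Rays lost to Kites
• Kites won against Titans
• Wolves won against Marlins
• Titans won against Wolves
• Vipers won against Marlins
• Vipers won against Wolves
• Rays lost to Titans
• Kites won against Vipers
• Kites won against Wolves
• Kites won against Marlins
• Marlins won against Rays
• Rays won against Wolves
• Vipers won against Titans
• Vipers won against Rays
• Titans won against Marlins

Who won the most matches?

Kites

Win totals: Rays 1, Kites 5, Marlins 1, Vipers 4, Wolves 1, Titans 3.
Kites leads with 5 wins (next highest: 4).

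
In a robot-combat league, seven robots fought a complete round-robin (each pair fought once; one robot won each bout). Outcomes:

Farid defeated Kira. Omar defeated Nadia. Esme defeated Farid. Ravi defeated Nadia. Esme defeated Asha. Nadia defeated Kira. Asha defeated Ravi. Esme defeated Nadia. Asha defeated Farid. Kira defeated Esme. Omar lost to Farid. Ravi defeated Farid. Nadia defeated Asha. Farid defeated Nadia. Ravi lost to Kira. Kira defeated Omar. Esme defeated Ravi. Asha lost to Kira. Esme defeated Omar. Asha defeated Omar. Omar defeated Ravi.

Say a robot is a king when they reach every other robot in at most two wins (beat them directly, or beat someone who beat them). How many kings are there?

Esme reaches everyone (king).
Asha cannot reach Esme in two steps.
Omar cannot reach Esme in two steps.
Ravi cannot reach Esme in two steps.
Farid reaches everyone (king).
Kira reaches everyone (king).
Nadia reaches everyone (king).
Kings: Esme, Farid, Kira, Nadia — 4.

4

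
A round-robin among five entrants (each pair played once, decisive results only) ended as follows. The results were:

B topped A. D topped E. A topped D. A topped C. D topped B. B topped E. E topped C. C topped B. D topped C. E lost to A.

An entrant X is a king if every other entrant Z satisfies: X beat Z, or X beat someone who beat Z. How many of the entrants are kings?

A reaches everyone (king).
B reaches everyone (king).
C cannot reach D in two steps.
D reaches everyone (king).
E cannot reach A, D in two steps.
Kings: A, B, D — 3.

3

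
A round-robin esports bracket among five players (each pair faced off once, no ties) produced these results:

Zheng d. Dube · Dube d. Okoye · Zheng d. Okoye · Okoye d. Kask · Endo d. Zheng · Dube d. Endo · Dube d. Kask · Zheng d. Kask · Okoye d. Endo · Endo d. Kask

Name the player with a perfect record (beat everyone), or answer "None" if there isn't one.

Highest win total is Zheng with 3 (out of 4 possible).
Zheng lost to Endo, so no player went undefeated.

None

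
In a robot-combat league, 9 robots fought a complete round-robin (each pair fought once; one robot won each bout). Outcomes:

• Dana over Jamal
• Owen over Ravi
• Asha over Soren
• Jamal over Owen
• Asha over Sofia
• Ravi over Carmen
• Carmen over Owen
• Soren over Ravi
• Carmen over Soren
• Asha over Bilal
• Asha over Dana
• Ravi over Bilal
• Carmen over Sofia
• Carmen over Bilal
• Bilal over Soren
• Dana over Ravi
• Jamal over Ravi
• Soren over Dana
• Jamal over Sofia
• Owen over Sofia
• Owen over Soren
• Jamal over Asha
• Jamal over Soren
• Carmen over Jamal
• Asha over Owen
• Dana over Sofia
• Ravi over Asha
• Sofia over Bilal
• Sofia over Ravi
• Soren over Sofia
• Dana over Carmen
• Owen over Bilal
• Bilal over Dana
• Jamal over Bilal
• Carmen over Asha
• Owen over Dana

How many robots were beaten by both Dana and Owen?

Dana beat: Ravi, Carmen, Sofia, Jamal.
Owen beat: Soren, Ravi, Sofia, Dana, Bilal.
Both beat: Ravi, Sofia — 2.

2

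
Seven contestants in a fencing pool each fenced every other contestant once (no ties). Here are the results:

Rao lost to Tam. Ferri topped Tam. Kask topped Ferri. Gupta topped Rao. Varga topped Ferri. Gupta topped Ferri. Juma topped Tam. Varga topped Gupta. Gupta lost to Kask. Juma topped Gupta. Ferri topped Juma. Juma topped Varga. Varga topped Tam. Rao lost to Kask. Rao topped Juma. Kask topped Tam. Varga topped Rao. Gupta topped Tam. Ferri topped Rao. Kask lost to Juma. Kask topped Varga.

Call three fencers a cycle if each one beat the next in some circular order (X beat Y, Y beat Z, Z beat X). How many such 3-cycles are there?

7

Win totals: Tam 1, Gupta 3, Varga 4, Juma 4, Ferri 3, Rao 1, Kask 5.
A fencer with w wins dominates both others in C(w,2) triples; summing gives 0 + 3 + 6 + 6 + 3 + 0 + 10 = 28 transitive triples.
Total triples C(7,3) = 35, so cyclic triples = 35 − 28 = 7.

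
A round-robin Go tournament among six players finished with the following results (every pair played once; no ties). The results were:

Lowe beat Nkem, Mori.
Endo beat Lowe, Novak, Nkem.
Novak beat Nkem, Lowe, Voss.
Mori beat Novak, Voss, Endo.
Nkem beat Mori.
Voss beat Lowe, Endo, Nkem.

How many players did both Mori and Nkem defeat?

0

Mori beat: Novak, Voss, Endo.
Nkem beat: Mori.
No one was beaten by both.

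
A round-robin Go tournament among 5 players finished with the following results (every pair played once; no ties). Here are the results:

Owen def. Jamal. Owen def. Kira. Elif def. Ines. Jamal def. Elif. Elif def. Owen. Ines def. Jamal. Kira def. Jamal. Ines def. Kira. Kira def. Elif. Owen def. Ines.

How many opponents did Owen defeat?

Owen's results: beat Ines, Kira, Jamal; lost to Elif.
That is 3 wins.

3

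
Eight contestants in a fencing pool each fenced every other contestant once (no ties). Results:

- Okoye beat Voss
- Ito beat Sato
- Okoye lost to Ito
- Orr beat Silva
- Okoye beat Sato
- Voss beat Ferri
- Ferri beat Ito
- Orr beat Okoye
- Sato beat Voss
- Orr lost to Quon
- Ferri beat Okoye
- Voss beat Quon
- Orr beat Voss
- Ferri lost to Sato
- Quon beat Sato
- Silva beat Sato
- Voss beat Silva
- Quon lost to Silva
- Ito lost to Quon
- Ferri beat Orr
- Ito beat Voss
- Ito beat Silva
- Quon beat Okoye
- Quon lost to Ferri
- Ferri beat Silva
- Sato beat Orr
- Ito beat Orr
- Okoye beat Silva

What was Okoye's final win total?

3

Okoye's results: beat Silva, Voss, Sato; lost to Ferri, Orr, Quon, Ito.
That is 3 wins.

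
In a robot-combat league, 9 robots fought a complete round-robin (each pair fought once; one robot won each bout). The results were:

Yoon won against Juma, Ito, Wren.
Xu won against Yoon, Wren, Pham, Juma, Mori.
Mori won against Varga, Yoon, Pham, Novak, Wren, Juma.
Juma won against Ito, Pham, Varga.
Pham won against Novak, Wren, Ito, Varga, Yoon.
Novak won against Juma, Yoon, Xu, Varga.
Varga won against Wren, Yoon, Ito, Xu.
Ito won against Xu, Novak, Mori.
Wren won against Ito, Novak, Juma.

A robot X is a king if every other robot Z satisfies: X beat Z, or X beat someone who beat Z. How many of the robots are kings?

Wren reaches everyone (king).
Pham reaches everyone (king).
Varga reaches everyone (king).
Yoon reaches everyone (king).
Mori reaches everyone (king).
Ito reaches everyone (king).
Juma reaches everyone (king).
Xu reaches everyone (king).
Novak reaches everyone (king).
Kings: Wren, Pham, Varga, Yoon, Mori, Ito, Juma, Xu, Novak — 9.

9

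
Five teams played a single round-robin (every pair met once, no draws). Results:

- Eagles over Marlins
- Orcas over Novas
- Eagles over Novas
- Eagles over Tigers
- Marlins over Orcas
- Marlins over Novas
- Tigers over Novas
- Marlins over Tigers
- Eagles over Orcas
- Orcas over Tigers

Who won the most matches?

Win totals: Novas 0, Marlins 3, Tigers 1, Orcas 2, Eagles 4.
Eagles leads with 4 wins (next highest: 3).

Eagles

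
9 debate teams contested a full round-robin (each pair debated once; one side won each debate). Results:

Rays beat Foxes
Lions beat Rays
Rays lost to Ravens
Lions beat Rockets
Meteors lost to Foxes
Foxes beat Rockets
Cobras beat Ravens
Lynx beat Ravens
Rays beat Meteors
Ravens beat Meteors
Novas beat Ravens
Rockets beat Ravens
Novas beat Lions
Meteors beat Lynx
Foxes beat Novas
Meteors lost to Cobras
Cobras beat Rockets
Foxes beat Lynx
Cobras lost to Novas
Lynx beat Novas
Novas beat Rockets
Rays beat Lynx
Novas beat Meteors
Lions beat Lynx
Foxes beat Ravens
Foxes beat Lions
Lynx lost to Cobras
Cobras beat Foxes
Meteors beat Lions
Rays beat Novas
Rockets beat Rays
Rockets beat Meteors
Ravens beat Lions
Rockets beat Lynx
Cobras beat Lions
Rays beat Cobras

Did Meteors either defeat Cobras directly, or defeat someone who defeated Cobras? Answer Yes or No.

Meteors did not beat Cobras directly.
Meteors beat Lynx, Lions, but each of them lost to Cobras. No two-step path.

No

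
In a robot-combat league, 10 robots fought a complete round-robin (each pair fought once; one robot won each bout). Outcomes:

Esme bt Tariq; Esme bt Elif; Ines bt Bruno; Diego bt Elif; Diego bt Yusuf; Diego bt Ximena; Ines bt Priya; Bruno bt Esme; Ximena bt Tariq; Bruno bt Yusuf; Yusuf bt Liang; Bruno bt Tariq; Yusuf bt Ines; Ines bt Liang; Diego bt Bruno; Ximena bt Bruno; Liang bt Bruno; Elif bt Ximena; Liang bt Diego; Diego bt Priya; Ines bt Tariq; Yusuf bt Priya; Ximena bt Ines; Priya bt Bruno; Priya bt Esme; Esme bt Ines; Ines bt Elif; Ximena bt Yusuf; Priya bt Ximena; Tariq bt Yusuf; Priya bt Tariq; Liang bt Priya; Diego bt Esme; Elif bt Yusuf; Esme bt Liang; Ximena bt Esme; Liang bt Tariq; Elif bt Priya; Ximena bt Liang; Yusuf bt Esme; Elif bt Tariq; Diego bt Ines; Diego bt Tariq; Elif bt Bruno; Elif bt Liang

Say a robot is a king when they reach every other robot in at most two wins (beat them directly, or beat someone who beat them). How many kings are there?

7

Yusuf reaches everyone (king).
Ines reaches everyone (king).
Esme reaches everyone (king).
Priya cannot reach Diego in two steps.
Diego reaches everyone (king).
Elif reaches everyone (king).
Liang reaches everyone (king).
Tariq cannot reach Diego, Elif, Bruno, Ximena in two steps.
Bruno cannot reach Diego, Ximena in two steps.
Ximena reaches everyone (king).
Kings: Yusuf, Ines, Esme, Diego, Elif, Liang, Ximena — 7.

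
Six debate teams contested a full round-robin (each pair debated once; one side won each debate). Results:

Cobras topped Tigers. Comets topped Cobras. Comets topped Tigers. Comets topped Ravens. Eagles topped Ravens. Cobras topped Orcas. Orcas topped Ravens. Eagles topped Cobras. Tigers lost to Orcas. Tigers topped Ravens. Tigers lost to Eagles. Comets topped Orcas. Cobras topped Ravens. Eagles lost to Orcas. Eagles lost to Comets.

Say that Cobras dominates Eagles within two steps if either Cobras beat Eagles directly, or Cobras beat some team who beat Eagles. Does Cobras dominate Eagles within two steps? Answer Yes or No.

Cobras did not beat Eagles directly.
Cobras beat Orcas, Tigers, Ravens. Of those, Orcas beat Eagles.

Yes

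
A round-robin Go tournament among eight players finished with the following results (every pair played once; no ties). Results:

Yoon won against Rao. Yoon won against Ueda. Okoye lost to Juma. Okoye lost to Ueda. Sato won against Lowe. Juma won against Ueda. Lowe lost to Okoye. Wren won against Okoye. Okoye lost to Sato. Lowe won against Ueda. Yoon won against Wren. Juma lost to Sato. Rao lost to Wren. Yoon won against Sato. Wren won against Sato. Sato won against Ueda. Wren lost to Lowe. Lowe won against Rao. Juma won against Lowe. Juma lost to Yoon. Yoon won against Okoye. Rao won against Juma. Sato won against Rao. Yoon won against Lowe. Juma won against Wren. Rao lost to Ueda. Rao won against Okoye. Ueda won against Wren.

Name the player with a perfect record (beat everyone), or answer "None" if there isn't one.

Yoon has 7 wins out of 7 opponents — a perfect record.

Yoon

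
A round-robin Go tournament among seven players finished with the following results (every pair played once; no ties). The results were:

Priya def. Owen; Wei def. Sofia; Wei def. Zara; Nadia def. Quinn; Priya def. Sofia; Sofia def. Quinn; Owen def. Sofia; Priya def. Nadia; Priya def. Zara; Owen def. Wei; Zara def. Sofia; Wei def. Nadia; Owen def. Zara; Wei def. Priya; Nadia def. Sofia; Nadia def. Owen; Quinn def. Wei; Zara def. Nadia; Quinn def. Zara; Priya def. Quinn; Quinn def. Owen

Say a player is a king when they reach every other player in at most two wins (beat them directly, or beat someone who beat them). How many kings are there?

Sofia cannot reach Nadia, Priya in two steps.
Quinn reaches everyone (king).
Wei reaches everyone (king).
Nadia cannot reach Priya in two steps.
Owen reaches everyone (king).
Priya reaches everyone (king).
Zara cannot reach Wei, Priya in two steps.
Kings: Quinn, Wei, Owen, Priya — 4.

4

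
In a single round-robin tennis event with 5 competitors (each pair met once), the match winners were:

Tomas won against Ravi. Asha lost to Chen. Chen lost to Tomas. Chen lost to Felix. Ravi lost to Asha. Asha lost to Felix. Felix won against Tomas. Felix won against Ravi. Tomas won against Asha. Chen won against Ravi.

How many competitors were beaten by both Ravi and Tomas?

Ravi beat: no one.
Tomas beat: Chen, Asha, Ravi.
No one was beaten by both.

0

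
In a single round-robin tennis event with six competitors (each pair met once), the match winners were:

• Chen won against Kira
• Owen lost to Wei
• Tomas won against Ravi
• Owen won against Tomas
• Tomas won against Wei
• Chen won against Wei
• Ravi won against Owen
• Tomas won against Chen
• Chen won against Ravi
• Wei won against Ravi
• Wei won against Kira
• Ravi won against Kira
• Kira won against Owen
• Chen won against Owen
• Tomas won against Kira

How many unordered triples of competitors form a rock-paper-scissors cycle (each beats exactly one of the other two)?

Win totals: Ravi 2, Chen 4, Owen 1, Kira 1, Tomas 4, Wei 3.
A competitor with w wins dominates both others in C(w,2) triples; summing gives 1 + 6 + 0 + 0 + 6 + 3 = 16 transitive triples.
Total triples C(6,3) = 20, so cyclic triples = 20 − 16 = 4.

4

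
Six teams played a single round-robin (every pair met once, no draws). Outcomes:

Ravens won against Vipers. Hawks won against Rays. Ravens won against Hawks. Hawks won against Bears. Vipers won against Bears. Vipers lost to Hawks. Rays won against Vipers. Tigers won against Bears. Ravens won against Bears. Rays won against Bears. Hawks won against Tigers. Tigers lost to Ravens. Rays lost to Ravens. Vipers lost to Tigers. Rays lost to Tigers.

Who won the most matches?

Win totals: Ravens 5, Hawks 4, Rays 2, Tigers 3, Vipers 1, Bears 0.
Ravens leads with 5 wins (next highest: 4).

Ravens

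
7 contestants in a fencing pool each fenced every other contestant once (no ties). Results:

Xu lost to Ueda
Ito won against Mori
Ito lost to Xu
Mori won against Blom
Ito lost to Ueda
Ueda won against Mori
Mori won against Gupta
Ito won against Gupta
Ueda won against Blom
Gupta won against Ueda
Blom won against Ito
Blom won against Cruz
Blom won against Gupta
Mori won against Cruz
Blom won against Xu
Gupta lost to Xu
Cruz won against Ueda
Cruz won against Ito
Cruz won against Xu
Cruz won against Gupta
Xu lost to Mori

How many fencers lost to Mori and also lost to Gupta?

0

Mori beat: Gupta, Cruz, Xu, Blom.
Gupta beat: Ueda.
No one was beaten by both.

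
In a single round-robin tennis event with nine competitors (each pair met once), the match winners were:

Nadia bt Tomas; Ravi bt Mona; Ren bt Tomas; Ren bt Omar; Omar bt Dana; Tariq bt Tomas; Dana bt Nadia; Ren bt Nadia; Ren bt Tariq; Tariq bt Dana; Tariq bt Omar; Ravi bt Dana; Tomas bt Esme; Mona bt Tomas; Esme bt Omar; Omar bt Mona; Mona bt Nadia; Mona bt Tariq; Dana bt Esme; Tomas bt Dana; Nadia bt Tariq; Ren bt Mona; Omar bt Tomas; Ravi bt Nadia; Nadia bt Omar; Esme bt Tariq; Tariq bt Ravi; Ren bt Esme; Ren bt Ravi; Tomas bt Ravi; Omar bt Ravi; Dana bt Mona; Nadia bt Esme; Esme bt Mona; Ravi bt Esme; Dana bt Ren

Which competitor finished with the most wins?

Win totals: Mona 3, Ravi 4, Omar 4, Esme 3, Tariq 4, Tomas 3, Ren 7, Nadia 4, Dana 4.
Ren leads with 7 wins (next highest: 4).

Ren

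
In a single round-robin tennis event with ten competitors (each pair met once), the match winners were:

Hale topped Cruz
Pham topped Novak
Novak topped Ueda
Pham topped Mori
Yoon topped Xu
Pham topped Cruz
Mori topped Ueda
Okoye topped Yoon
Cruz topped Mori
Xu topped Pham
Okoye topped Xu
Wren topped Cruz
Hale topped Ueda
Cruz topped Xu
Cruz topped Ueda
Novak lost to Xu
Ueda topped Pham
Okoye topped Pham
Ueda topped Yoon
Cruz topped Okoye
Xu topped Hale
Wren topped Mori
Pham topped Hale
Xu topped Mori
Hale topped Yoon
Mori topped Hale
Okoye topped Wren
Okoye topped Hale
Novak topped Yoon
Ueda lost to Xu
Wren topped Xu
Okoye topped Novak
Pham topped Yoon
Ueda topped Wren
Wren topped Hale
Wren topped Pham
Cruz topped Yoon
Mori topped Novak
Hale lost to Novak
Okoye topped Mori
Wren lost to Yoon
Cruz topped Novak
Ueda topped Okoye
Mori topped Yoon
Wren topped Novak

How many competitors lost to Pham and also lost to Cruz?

3

Pham beat: Novak, Yoon, Cruz, Hale, Mori.
Cruz beat: Ueda, Novak, Yoon, Okoye, Xu, Mori.
Both beat: Novak, Yoon, Mori — 3.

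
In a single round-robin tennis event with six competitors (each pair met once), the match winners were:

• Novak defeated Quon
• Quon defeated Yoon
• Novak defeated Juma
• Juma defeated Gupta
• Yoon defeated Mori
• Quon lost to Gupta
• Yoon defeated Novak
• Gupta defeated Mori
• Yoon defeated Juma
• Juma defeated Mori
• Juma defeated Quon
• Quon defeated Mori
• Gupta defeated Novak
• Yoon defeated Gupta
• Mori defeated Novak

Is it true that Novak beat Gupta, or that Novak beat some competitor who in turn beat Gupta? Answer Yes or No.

Yes

Novak did not beat Gupta directly.
Novak beat Juma, Quon. Of those, Juma beat Gupta.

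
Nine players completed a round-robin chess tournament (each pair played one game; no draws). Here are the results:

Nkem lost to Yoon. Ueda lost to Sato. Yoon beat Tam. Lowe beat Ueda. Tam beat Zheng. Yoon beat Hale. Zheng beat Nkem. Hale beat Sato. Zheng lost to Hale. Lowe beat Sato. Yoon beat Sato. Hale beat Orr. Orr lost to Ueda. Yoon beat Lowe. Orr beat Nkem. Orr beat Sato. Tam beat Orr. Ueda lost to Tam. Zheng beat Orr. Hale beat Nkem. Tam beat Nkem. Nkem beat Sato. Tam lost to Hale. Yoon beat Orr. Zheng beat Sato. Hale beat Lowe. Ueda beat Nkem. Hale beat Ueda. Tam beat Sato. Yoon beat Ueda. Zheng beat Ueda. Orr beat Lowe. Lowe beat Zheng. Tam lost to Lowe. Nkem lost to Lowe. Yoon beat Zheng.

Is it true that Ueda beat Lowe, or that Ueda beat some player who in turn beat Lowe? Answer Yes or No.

Yes

Ueda did not beat Lowe directly.
Ueda beat Nkem, Orr. Of those, Orr beat Lowe.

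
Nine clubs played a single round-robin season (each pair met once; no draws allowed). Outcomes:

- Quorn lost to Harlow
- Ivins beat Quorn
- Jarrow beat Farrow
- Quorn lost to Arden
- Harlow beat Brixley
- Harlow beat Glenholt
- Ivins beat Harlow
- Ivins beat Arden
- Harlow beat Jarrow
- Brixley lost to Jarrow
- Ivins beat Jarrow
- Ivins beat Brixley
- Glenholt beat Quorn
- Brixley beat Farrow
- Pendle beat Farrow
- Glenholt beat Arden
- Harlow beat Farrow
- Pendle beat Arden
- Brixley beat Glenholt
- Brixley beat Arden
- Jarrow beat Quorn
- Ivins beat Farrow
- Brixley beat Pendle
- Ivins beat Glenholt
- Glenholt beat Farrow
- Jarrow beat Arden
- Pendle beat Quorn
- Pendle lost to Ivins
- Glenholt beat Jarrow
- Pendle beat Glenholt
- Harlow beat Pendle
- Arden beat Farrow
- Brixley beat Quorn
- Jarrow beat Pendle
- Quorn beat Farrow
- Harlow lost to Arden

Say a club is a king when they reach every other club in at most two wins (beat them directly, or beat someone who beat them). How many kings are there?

1

Quorn cannot reach Pendle, Glenholt, Brixley, Ivins, Arden, Harlow, Jarrow in two steps.
Pendle cannot reach Brixley, Ivins in two steps.
Farrow cannot reach Quorn, Pendle, Glenholt, Brixley, Ivins, Arden, Harlow, Jarrow in two steps.
Glenholt cannot reach Ivins in two steps.
Brixley cannot reach Ivins in two steps.
Ivins reaches everyone (king).
Arden cannot reach Ivins in two steps.
Harlow cannot reach Ivins in two steps.
Jarrow cannot reach Ivins in two steps.
Kings: Ivins — 1.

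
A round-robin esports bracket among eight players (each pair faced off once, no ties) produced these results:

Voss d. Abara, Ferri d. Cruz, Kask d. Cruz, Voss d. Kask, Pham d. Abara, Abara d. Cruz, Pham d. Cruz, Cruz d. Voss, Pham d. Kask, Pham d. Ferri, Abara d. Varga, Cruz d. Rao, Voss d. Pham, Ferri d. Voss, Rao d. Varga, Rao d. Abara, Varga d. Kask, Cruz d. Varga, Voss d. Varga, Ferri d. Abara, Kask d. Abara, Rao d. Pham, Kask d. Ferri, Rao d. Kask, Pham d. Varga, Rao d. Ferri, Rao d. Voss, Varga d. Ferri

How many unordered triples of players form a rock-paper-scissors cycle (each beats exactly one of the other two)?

Win totals: Voss 4, Rao 6, Kask 3, Abara 2, Pham 5, Varga 2, Ferri 3, Cruz 3.
A player with w wins dominates both others in C(w,2) triples; summing gives 6 + 15 + 3 + 1 + 10 + 1 + 3 + 3 = 42 transitive triples.
Total triples C(8,3) = 56, so cyclic triples = 56 − 42 = 14.

14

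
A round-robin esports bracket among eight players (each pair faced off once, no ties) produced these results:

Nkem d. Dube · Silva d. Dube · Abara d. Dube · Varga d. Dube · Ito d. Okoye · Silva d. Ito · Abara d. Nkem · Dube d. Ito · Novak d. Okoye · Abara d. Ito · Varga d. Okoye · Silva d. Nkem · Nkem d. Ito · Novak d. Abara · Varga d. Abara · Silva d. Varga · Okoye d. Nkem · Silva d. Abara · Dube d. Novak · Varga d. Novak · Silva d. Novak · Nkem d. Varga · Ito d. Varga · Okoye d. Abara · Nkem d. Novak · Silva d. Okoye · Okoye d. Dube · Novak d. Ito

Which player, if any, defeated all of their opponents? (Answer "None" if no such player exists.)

Silva

Silva has 7 wins out of 7 opponents — a perfect record.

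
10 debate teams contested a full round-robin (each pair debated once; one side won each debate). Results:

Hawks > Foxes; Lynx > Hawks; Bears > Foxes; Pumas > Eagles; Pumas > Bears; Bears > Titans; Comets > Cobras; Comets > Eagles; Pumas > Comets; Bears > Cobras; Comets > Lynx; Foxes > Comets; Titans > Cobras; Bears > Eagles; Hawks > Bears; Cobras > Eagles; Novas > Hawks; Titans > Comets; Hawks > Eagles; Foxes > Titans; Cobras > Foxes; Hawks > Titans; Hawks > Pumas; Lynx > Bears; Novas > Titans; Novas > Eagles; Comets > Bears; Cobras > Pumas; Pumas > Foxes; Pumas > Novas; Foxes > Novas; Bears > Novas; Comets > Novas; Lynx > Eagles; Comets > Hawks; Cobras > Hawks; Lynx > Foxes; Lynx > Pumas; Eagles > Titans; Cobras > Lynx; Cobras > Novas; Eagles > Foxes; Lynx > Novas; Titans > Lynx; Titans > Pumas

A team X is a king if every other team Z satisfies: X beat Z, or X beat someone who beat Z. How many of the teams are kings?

Titans reaches everyone (king).
Foxes reaches everyone (king).
Hawks reaches everyone (king).
Cobras reaches everyone (king).
Lynx reaches everyone (king).
Novas reaches everyone (king).
Pumas reaches everyone (king).
Comets reaches everyone (king).
Eagles cannot reach Hawks, Bears in two steps.
Bears reaches everyone (king).
Kings: Titans, Foxes, Hawks, Cobras, Lynx, Novas, Pumas, Comets, Bears — 9.

9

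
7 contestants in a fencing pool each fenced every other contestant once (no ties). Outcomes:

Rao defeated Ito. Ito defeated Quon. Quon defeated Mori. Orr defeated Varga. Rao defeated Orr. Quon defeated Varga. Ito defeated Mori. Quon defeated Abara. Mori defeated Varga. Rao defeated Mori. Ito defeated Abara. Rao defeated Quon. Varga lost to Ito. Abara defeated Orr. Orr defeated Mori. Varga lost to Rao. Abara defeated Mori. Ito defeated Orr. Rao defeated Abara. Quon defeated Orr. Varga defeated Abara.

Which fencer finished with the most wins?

Win totals: Mori 1, Ito 5, Quon 4, Orr 2, Varga 1, Abara 2, Rao 6.
Rao leads with 6 wins (next highest: 5).

Rao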